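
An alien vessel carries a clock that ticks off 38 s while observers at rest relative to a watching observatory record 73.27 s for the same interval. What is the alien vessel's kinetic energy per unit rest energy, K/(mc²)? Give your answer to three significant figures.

The time-dilation ratio gives γ = 73.27/38 = 1.92816.
K/(mc²) = γ − 1 = 1.92816 − 1 = 0.928.

0.928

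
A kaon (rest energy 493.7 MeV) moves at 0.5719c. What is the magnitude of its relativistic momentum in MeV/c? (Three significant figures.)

With β = 0.5719, γ = 1/√(1 − 0.5719²) = 1/√0.67293039 = 1.219.
Momentum: p = γβ·mc = 1.219 × 0.5719 × 493.7 MeV/c = 344 MeV/c.

344 MeV/c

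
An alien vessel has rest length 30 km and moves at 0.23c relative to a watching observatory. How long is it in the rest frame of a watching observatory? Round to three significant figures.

29.2 km

γ = 1/√(1 − β²) = 1/√(1 − 0.0529) = 1/√0.9471 = 1/0.973191 = 1.0275.
Along the direction of motion the measured length is L₀/γ = 30/1.0275 = 29.2 km.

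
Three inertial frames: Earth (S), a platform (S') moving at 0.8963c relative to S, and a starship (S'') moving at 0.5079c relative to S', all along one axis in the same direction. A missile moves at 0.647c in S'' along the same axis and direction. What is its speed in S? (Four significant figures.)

0.9924c

Apply u = (u'+v)/(1+u'v) twice. Missile in the platform frame: (0.647+0.5079)/(1+0.647·0.5079) = 1.1549/1.3286113 = 0.86925c.
That velocity, transformed to the rest frame of Earth: (0.86925+0.8963)/(1+0.86925·0.8963) = 1.76555/1.779108775 = 0.99238c.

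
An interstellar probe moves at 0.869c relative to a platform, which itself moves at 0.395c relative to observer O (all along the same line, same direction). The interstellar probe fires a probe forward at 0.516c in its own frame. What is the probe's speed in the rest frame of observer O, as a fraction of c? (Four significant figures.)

First combine the probe and interstellar probe (S''→S'): u₁ = (0.516 + 0.869)/(1 + 0.516×0.869) = 1.385/1.448404 = 0.95622.
Then combine with the platform (S'→S): u = (0.95622 + 0.395)/(1 + 0.95622×0.395) = 1.35122/1.3777069 = 0.98077.

0.9808c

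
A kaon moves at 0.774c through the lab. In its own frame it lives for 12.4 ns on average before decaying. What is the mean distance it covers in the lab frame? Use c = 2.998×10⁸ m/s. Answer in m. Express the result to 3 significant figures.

With β = 0.774, γ = 1/√(1 − 0.774²) = 1/√0.400924 = 1.5793.
Lab-frame lifetime: Δt = γτ = 1.5793 × 12.4 ns = 19.583 ns.
Distance: d = vΔt = 0.774 × 2.998×10⁸ m/s × 1.9583×10^-8 s = 4.54 m.

4.54 m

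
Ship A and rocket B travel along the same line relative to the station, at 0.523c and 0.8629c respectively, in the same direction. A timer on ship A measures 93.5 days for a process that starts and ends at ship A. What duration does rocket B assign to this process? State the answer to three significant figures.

119 days

Speed of ship A in rocket B's frame: u = (v_A − v_B)/(1 − v_A v_B/c²) = (0.523 − 0.8629)/(1 − 0.523×0.8629) = −0.3399/0.5487033 = −0.61946; |u| = 0.61946c.
γ for this relative speed: γ = 1/√(1 − 0.383731) = 1.2738.
Ship A's interval is proper; time dilation gives Δt_B = γΔτ = 1.2738 × 93.5 days = 119 days.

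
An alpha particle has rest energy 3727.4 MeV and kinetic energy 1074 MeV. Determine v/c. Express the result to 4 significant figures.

0.6303

γ = 1 + K/(mc²) = 1 + 1074/3727.4 = 1.2881.
β = √(1 − 1/γ²) = √(1 − 0.6027) = √0.3973 = 0.6303.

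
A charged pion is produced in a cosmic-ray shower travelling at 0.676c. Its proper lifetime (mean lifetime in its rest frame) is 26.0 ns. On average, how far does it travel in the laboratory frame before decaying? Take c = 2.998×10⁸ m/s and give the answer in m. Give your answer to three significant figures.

7.15 m

γ = 1/√(1 − β²) = 1/√(1 − 0.456976) = 1/√0.543024 = 1/0.736902 = 1.357.
Lab-frame lifetime: Δt = γτ = 1.357 × 26.0 ns = 35.282 ns.
Distance: d = vΔt = 0.676 × 2.998×10⁸ m/s × 3.5282×10^-8 s = 7.15 m.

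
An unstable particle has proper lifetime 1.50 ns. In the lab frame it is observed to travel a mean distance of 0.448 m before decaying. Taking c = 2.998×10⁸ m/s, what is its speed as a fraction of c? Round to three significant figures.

Let x = d/(cτ) = 0.4480 m / (2.998×10⁸ m/s × 1.500×10^-9 s) = 0.99622. Since d = βγcτ, x = βγ = β/√(1−β²).
Solving: β² = x²/(1+x²) = 0.992454/1.992454 = 0.498106, so β = 0.706.

0.706c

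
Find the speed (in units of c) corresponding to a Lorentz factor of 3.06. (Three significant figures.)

0.945c

β = √(1 − 1/γ²) = √(1 − 1/9.3636) = √0.893203 = 0.945.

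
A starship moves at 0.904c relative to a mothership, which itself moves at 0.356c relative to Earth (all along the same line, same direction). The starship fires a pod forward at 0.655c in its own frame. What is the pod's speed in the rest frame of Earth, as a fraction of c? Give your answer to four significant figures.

Compose velocities in two stages. Stage 1 (into S'): u₁ = (0.655+0.904)/(1+0.655×0.904) = 0.9792.
Stage 2 (into S): u = (0.9792+0.356)/(1+0.9792×0.356) = 0.99007, so the speed is 0.9901c.

0.9901c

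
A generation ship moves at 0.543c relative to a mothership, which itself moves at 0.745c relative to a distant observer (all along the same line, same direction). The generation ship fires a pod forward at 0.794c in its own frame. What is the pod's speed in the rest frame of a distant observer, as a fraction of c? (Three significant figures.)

Compose velocities in two stages. Stage 1 (into S'): u₁ = (0.794+0.543)/(1+0.794×0.543) = 0.93422.
Stage 2 (into S): u = (0.93422+0.745)/(1+0.93422×0.745) = 0.99011, so the speed is 0.990c.

0.990c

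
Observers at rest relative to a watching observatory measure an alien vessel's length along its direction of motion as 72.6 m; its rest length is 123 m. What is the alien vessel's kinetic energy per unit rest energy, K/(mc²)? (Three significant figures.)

0.694

From L = L₀/γ: γ = 123/72.6 = 1.69421.
Since K = (γ−1)mc², K/(mc²) = 1.69421 − 1 = 0.694.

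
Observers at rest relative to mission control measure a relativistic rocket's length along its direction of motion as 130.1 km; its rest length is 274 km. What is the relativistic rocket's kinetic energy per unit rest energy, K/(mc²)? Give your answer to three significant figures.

1.11

From L = L₀/γ: γ = 274/130.1 = 2.10607.
K/(mc²) = γ − 1 = 2.10607 − 1 = 1.11.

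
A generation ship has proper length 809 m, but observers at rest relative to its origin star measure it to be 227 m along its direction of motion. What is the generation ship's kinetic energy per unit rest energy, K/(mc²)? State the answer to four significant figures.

2.564

γ = L₀/L = 809/227 = 3.56388.
K/(mc²) = γ − 1 = 3.56388 − 1 = 2.564.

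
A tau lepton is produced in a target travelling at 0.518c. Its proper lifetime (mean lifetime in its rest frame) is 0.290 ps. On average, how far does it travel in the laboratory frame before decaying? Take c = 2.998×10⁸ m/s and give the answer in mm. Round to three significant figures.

0.0527 mm

β² = 0.268324, so γ = 1/√0.731676 = 1.1691.
Lab-frame lifetime: Δt = γτ = 1.1691 × 0.290 ps = 0.33904 ps.
Distance: d = vΔt = 0.518 × 2.998×10⁸ m/s × 3.3904×10^-13 s = 5.27×10^-5 m = 0.0527 mm.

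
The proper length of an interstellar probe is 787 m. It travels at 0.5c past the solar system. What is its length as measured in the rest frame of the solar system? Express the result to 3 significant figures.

682 m

β² = 0.25, so γ = 1/√0.75 = 1.1547.
Length contraction: L = L₀/γ = 787/1.1547 = 682 m.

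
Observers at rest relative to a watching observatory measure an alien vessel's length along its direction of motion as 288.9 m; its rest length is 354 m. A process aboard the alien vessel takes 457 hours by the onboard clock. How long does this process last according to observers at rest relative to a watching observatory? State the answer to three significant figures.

γ = L₀/L = 354/288.9 = 1.22534.
Δt = γΔτ = 1.22534 × 457 = 560 hours.

560 hours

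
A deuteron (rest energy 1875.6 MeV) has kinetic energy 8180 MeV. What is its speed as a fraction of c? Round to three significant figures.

γ = 1 + K/(mc²) = 1 + 8180/1875.6 = 5.3613.
β = √(1 − 1/γ²) = √(1 − 0.0347904) = √0.9652096 = 0.982.

0.982c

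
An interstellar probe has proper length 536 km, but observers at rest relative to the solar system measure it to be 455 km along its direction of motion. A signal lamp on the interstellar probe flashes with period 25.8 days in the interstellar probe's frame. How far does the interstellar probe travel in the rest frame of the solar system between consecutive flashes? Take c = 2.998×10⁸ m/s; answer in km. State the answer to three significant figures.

4.16×10^11 km

γ = L₀/L = 536/455 = 1.17802.
β = √(1 − 1/γ²) = 0.52858. Lab-frame period = γτ = 1.17802×25.8 days = 30.393 days. Distance = βc × γτ = 0.52858 × 2.998×10⁸ m/s × 2625955.2 s = 4.1613×10^14 m = 4.16×10^11 km.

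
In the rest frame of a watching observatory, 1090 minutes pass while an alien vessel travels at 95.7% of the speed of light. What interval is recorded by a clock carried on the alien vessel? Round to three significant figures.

With β = 0.957, γ = 1/√(1 − 0.957²) = 1/√0.084151 = 3.4472.
The moving clock records proper time: Δτ = Δt/γ = 1090/3.4472 = 316 minutes.

316 minutes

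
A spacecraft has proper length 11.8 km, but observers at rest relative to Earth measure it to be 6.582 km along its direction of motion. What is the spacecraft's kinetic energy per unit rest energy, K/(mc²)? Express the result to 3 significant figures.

Length contraction gives γ = L₀/L = 11.8/6.582 = 1.79277.
Since K = (γ−1)mc², K/(mc²) = 1.79277 − 1 = 0.793.

0.793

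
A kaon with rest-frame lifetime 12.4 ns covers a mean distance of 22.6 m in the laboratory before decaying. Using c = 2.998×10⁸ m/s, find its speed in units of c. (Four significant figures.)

0.9867c

d = βγcτ ⇒ βγ = d/(cτ) = 22.60 m / (3.71752 m) = 6.0793.
β = (βγ)/√(1+(βγ)²) = 6.0793/√37.9579 = 0.9867.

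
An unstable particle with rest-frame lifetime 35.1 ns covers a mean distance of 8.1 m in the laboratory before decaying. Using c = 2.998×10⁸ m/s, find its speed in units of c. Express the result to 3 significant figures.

Let x = d/(cτ) = 8.100 m / (2.998×10⁸ m/s × 3.510×10^-8 s) = 0.76974. Since d = βγcτ, x = βγ = β/√(1−β²).
Solving: β² = x²/(1+x²) = 0.5925/1.5925 = 0.372057, so β = 0.610.

0.610c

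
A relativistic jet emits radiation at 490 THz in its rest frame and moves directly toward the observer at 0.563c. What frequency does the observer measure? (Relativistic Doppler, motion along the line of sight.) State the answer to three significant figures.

Relativistic Doppler (source moving toward): f_obs = f_src · √((1+β)/(1−β)).
With β = 0.563: factor = √(1.563/0.437) = 1.8912.
f_obs = 490 × 1.8912 = 927 THz.

927 THz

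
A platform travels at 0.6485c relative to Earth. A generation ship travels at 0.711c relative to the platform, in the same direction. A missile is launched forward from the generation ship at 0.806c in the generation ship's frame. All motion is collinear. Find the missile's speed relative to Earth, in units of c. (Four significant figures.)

Compose velocities in two stages. Stage 1 (into S'): u₁ = (0.806+0.711)/(1+0.806×0.711) = 0.96436.
Stage 2 (into S): u = (0.96436+0.6485)/(1+0.96436×0.6485) = 0.99229, so the speed is 0.9923c.

0.9923c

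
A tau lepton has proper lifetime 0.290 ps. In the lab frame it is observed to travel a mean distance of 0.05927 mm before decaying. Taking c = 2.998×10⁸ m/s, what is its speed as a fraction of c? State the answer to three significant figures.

0.563c

Lab distance = (lab lifetime)·v = γτ·βc, so βγ = d/(cτ) = 5.927×10^-5/(2.998×10⁸ × 2.900×10^-13) = 0.68172.
With βγ = 0.68172: γ² = 1 + (βγ)² = 1.464742, and β = (βγ)/γ = 0.68172/1.21027 = 0.563.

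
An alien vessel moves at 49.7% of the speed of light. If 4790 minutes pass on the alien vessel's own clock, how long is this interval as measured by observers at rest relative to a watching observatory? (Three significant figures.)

5520 minutes

With β = 0.497, γ = 1/√(1 − 0.497²) = 1/√0.752991 = 1.1524.
The onboard clock measures proper time, so the interval in the rest frame of a watching observatory is dilated: Δt = γ·Δτ = 1.1524 × 4790 minutes = 5520 minutes.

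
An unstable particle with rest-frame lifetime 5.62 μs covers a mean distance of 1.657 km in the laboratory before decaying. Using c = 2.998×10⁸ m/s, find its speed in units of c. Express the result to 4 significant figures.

0.7012c

Lab distance = (lab lifetime)·v = γτ·βc, so βγ = d/(cτ) = 1657/(2.998×10⁸ × 5.620×10^-6) = 0.98346.
With βγ = 0.98346: γ² = 1 + (βγ)² = 1.967194, and β = (βγ)/γ = 0.98346/1.40257 = 0.7012.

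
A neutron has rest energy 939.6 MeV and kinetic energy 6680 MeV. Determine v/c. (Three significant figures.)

γ = 1 + K/(mc²) = 1 + 6680/939.6 = 8.1094.
β = √(1 − 1/γ²) = √(1 − 0.0152063) = √0.9847937 = 0.992.

0.992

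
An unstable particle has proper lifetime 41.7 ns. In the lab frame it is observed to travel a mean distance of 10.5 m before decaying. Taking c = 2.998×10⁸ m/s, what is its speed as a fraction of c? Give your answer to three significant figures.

0.643c

Let x = d/(cτ) = 10.50 m / (2.998×10⁸ m/s × 4.170×10^-8 s) = 0.83989. Since d = βγcτ, x = βγ = β/√(1−β²).
Solving: β² = x²/(1+x²) = 0.705415/1.705415 = 0.413632, so β = 0.643.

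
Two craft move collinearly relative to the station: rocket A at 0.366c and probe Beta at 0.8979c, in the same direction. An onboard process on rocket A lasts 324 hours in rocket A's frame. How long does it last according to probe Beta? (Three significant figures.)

Transform rocket A's velocity into probe Beta's frame: (0.366 − 0.8979)/(1 − 0.366·0.8979) = −0.5319/0.6713686, so the relative speed is 0.79226c.
γ for this relative speed: γ = 1/√(1 − 0.627676) = 1.6389.
The clock on rocket A records proper time, so probe Beta measures Δt = γΔτ = 1.6389 × 324 = 531 hours.

531 hours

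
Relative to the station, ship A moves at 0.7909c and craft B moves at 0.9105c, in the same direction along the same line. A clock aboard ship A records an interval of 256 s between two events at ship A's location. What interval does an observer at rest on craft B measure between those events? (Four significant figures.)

Transform ship A's velocity into craft B's frame: (0.7909 − 0.9105)/(1 − 0.7909·0.9105) = −0.1196/0.27988555, so the relative speed is 0.42732c.
γ for this relative speed: γ = 1/√(1 − 0.182602) = 1.1061.
The clock on ship A records proper time, so craft B measures Δt = γΔτ = 1.1061 × 256 = 283.2 s.

283.2 s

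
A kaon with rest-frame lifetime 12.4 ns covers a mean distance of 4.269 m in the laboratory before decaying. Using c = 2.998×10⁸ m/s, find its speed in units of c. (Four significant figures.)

Let x = d/(cτ) = 4.269 m / (2.998×10⁸ m/s × 1.240×10^-8 s) = 1.1483. Since d = βγcτ, x = βγ = β/√(1−β²).
Solving: β² = x²/(1+x²) = 1.31859/2.31859 = 0.568703, so β = 0.7541.

0.7541c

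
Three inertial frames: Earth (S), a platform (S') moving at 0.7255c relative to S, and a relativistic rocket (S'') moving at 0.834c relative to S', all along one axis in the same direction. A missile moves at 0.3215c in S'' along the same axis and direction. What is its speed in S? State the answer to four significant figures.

Apply u = (u'+v)/(1+u'v) twice. Missile in the platform frame: (0.3215+0.834)/(1+0.3215·0.834) = 1.1555/1.268131 = 0.91118c.
That velocity, transformed to the rest frame of Earth: (0.91118+0.7255)/(1+0.91118·0.7255) = 1.63668/1.66106109 = 0.98532c.

0.9853c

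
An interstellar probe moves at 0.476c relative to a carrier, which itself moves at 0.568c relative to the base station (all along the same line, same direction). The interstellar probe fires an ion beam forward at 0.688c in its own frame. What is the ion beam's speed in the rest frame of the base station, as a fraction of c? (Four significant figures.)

Compose velocities in two stages. Stage 1 (into S'): u₁ = (0.688+0.476)/(1+0.688×0.476) = 0.87684.
Stage 2 (into S): u = (0.87684+0.568)/(1+0.87684×0.568) = 0.96448, so the speed is 0.9645c.

0.9645c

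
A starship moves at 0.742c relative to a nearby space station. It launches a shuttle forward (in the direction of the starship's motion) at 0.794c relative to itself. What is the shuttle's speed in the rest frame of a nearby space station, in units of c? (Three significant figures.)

0.967c

In units of c, u = (u' + v)/(1 + u'v) with u' = 0.794 and v = 0.742.
Numerator: 0.794 + 0.742 = 1.536. Denominator: 1 + (0.794)(0.742) = 1.589148.
u = 1.536/1.589148 = 0.96656, so the speed is 0.967c.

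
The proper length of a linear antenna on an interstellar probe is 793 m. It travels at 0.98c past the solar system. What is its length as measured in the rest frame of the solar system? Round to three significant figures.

158 m

γ = 1/√(1 − β²) = 1/√(1 − 0.9604) = 1/√0.0396 = 1/0.198997 = 5.0252.
Along the direction of motion the measured length is L₀/γ = 793/5.0252 = 158 m.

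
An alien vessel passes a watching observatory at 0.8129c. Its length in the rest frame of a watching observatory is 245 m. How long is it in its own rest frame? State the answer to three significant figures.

421 m

Lorentz factor: γ = (1 − 0.66080641)^(−1/2) = 1.717.
Proper length: L₀ = γ·L = 1.717 × 245 = 421 m.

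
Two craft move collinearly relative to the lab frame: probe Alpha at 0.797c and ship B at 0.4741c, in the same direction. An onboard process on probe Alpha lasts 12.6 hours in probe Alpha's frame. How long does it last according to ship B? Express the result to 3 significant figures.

14.7 hours

Transform probe Alpha's velocity into ship B's frame: (0.797 − 0.4741)/(1 − 0.797·0.4741) = 0.3229/0.6221423, so the relative speed is 0.51901c.
γ for this relative speed: γ = 1/√(1 − 0.269371) = 1.1699.
Probe Alpha's interval is proper; time dilation gives Δt_B = γΔτ = 1.1699 × 12.6 hours = 14.7 hours.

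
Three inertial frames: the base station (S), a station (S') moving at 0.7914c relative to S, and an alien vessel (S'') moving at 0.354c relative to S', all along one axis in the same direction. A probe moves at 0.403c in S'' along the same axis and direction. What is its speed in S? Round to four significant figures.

Compose velocities in two stages. Stage 1 (into S'): u₁ = (0.403+0.354)/(1+0.403×0.354) = 0.66249.
Stage 2 (into S): u = (0.66249+0.7914)/(1+0.66249×0.7914) = 0.95381, so the speed is 0.9538c.

0.9538c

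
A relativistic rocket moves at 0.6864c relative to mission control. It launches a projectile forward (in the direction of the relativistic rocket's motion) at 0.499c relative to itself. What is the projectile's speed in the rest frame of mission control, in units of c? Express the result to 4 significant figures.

In units of c, u = (u' + v)/(1 + u'v) with u' = 0.499 and v = 0.6864.
Numerator: 0.499 + 0.6864 = 1.1854. Denominator: 1 + (0.499)(0.6864) = 1.3425136.
u = 1.1854/1.3425136 = 0.88297, so the speed is 0.8830c.

0.8830c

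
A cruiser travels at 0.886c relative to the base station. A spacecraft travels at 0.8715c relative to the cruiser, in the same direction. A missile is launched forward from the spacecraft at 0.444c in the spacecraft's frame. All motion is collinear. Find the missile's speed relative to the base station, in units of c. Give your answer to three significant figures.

First combine the missile and spacecraft (S''→S'): u₁ = (0.444 + 0.8715)/(1 + 0.444×0.8715) = 1.3155/1.386946 = 0.94849.
Then combine with the cruiser (S'→S): u = (0.94849 + 0.886)/(1 + 0.94849×0.886) = 1.83449/1.84036214 = 0.99681.

0.997c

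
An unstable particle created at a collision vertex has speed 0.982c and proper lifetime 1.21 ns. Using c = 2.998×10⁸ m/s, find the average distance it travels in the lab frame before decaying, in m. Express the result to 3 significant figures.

1.89 m

Lorentz factor: γ = (1 − 0.964324)^(−1/2) = 5.2943.
Lab-frame lifetime: Δt = γτ = 5.2943 × 1.21 ns = 6.4061 ns.
Distance: d = vΔt = 0.982 × 2.998×10⁸ m/s × 6.4061×10^-9 s = 1.89 m.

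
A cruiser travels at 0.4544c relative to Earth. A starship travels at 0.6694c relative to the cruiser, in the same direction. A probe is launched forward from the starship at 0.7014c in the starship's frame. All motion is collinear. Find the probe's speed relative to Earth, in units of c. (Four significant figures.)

Compose velocities in two stages. Stage 1 (into S'): u₁ = (0.7014+0.6694)/(1+0.7014×0.6694) = 0.93282.
Stage 2 (into S): u = (0.93282+0.4544)/(1+0.93282×0.4544) = 0.97426, so the speed is 0.9743c.

0.9743c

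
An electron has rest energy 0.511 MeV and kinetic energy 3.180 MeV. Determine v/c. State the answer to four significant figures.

γ = 1 + K/(mc²) = 1 + 3.180/0.511 = 7.2231.
β = √(1 − 1/γ²) = √(1 − 0.0191669) = √0.9808331 = 0.9904.

0.9904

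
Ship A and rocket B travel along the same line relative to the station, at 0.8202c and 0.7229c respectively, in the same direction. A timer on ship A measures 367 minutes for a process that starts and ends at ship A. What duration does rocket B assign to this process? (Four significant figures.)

378.0 minutes

Transform ship A's velocity into rocket B's frame: (0.8202 − 0.7229)/(1 − 0.8202·0.7229) = 0.0973/0.40707742, so the relative speed is 0.23902c.
γ for this relative speed: γ = 1/√(1 − 0.0571306) = 1.0299.
Ship A's interval is proper; time dilation gives Δt_B = γΔτ = 1.0299 × 367 minutes = 378.0 minutes.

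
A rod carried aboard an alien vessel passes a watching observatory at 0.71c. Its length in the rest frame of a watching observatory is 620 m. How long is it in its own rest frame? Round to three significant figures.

With β = 0.71, γ = 1/√(1 − 0.71²) = 1/√0.4959 = 1.42.
Proper length: L₀ = γ·L = 1.42 × 620 = 880 m.

880 m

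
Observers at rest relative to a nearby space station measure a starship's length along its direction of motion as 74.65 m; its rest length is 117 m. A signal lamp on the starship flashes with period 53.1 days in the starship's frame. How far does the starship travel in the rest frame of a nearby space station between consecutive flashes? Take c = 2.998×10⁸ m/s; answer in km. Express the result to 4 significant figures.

Length contraction gives γ = L₀/L = 117/74.65 = 1.56731.
β = √(1 − 1/γ²) = 0.77001. Lab-frame period = γτ = 1.56731×53.1 days = 83.224 days. Distance = βc × γτ = 0.77001 × 2.998×10⁸ m/s × 7190553.6 s = 1.6599×10^15 m = 1.660×10^12 km.

1.660×10^12 km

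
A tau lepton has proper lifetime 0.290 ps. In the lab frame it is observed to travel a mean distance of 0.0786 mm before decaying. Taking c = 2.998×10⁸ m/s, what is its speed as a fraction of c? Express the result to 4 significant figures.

0.6706c

Let x = d/(cτ) = 7.860×10^-5 m / (2.998×10⁸ m/s × 2.900×10^-13 s) = 0.90405. Since d = βγcτ, x = βγ = β/√(1−β²).
Solving: β² = x²/(1+x²) = 0.817306/1.817306 = 0.449735, so β = 0.6706.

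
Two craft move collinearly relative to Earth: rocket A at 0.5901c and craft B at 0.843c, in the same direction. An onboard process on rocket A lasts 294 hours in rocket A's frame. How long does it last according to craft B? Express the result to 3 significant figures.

Speed of rocket A in craft B's frame: u = (v_A − v_B)/(1 − v_A v_B/c²) = (0.5901 − 0.843)/(1 − 0.5901×0.843) = −0.2529/0.5025457 = −0.50324; |u| = 0.50324c.
At |u| = 0.50324c, γ = (1 − 0.25325)^(−1/2) = 1.1572.
The clock on rocket A records proper time, so craft B measures Δt = γΔτ = 1.1572 × 294 = 340 hours.

340 hours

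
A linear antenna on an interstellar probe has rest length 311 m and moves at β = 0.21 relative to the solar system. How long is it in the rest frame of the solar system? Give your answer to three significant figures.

304 m

Lorentz factor: γ = (1 − 0.0441)^(−1/2) = 1.0228.
Length contraction: L = L₀/γ = 311/1.0228 = 304 m.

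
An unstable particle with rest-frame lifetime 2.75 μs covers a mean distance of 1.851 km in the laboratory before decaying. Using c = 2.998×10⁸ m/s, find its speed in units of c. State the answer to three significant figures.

0.913c

Lab distance = (lab lifetime)·v = γτ·βc, so βγ = d/(cτ) = 1851/(2.998×10⁸ × 2.750×10^-6) = 2.2451.
With βγ = 2.2451: γ² = 1 + (βγ)² = 6.04047, and β = (βγ)/γ = 2.2451/2.45774 = 0.913.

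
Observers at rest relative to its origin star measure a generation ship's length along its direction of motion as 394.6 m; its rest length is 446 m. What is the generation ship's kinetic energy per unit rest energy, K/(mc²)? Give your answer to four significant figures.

0.1303

γ = L₀/L = 446/394.6 = 1.13026.
K/(mc²) = γ − 1 = 1.13026 − 1 = 0.1303.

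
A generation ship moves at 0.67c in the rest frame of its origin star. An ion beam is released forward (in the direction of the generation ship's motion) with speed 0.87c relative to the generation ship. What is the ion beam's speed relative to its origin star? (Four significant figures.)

Relativistic velocity addition: u = (u' + v)/(1 + u'v/c²), with u' = 0.87c and v = 0.67c.
Numerator: 0.87 + 0.67 = 1.54. Denominator: 1 + (0.87)(0.67) = 1.5829.
u = 1.54/1.5829 = 0.9729, so the speed is 0.9729c.

0.9729c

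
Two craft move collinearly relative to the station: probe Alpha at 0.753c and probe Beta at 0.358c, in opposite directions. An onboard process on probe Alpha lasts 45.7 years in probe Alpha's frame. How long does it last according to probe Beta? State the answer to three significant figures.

94.4 years

Transform probe Alpha's velocity into probe Beta's frame: (0.753 + 0.358)/(1 + 0.753·0.358) = 1.111/1.269574, so the relative speed is 0.8751c.
At |u| = 0.8751c, γ = (1 − 0.7658)^(−1/2) = 2.0664.
The clock on probe Alpha records proper time, so probe Beta measures Δt = γΔτ = 2.0664 × 45.7 = 94.4 years.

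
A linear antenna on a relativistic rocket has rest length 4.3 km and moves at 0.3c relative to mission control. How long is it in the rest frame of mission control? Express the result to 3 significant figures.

4.10 km

γ = 1/√(1 − β²) = 1/√(1 − 0.09) = 1/√0.91 = 1/0.953939 = 1.0483.
Length contraction: L = L₀/γ = 4.3/1.0483 = 4.10 km.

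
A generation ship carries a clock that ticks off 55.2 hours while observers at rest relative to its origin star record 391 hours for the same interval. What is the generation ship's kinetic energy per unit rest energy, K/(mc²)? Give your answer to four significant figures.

From Δt = γΔτ: γ = 391/55.2 = 7.08333.
Since K = (γ−1)mc², K/(mc²) = 7.08333 − 1 = 6.083.

6.083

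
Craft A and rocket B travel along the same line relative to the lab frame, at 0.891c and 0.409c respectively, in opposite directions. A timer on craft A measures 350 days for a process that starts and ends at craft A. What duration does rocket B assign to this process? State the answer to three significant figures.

1150 days

The velocity of craft A relative to rocket B is (0.891 + 0.409)c / (1 + 0.891×0.409) = 0.95279c; relative speed 0.95279c.
γ for this relative speed: γ = 1/√(1 − 0.907809) = 3.2935.
Craft A's interval is proper; time dilation gives Δt_B = γΔτ = 3.2935 × 350 days = 1150 days.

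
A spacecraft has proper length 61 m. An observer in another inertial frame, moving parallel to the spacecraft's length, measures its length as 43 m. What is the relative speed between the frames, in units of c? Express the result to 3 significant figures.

Length contraction gives γ = L₀/L = 61/43 = 1.4186.
β = √(1 − 1/γ²) = √0.503087 = 0.709.

0.709c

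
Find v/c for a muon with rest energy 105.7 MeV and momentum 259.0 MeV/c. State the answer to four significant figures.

0.9259

pc/(mc²) = 259.0/105.7 = 2.4503 = βγ = β/√(1−β²).
So β² = x²/(1 + x²) with x = 2.4503: x² = 6.00397, β² = 6.00397/7.00397 = 0.857224, β = 0.9259.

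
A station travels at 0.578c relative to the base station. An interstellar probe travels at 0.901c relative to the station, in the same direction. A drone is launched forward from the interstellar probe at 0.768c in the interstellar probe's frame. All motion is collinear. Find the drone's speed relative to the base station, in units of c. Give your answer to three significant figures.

0.996c

First combine the drone and interstellar probe (S''→S'): u₁ = (0.768 + 0.901)/(1 + 0.768×0.901) = 1.669/1.691968 = 0.98643.
Then combine with the station (S'→S): u = (0.98643 + 0.578)/(1 + 0.98643×0.578) = 1.56443/1.57015654 = 0.99635.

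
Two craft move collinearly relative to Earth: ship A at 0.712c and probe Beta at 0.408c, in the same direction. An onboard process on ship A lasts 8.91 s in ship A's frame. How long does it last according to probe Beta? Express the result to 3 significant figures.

Speed of ship A in probe Beta's frame: u = (v_A − v_B)/(1 − v_A v_B/c²) = (0.712 − 0.408)/(1 − 0.712×0.408) = 0.304/0.709504 = 0.42847; |u| = 0.42847c.
At |u| = 0.42847c, γ = (1 − 0.183587)^(−1/2) = 1.1067.
The clock on ship A records proper time, so probe Beta measures Δt = γΔτ = 1.1067 × 8.91 = 9.86 s.

9.86 s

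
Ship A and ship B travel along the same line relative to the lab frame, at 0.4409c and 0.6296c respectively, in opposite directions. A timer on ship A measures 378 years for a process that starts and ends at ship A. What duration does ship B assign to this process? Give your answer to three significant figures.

693 years

The velocity of ship A relative to ship B is (0.4409 + 0.6296)c / (1 + 0.4409×0.6296) = 0.83791c; relative speed 0.83791c.
At |u| = 0.83791c, γ = (1 − 0.702093)^(−1/2) = 1.8321.
The clock on ship A records proper time, so ship B measures Δt = γΔτ = 1.8321 × 378 = 693 years.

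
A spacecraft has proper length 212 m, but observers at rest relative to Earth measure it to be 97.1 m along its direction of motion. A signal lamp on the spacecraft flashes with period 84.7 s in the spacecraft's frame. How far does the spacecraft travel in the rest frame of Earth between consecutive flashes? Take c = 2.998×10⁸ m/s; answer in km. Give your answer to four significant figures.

From L = L₀/γ: γ = 212/97.1 = 2.18332.
β = √(1 − 1/γ²) = 0.88894. Lab-frame period = γτ = 2.18332×84.7 s = 184.93 s. Distance = βc × γτ = 0.88894 × 2.998×10⁸ m/s × 184.93 s = 4.9285×10^10 m = 4.928×10^7 km.

4.928×10^7 km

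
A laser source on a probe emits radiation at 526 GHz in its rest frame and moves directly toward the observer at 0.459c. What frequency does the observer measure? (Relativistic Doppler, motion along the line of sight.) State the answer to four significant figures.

Relativistic Doppler (source moving toward): f_obs = f_src · √((1+β)/(1−β)).
With β = 0.459: factor = √(1.459/0.541) = 1.6422.
f_obs = 526 × 1.6422 = 863.8 GHz.

863.8 GHz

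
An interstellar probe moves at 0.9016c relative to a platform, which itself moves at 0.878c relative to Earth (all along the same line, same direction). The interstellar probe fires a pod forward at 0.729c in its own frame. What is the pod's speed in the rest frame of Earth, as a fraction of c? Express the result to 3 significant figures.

Compose velocities in two stages. Stage 1 (into S'): u₁ = (0.729+0.9016)/(1+0.729×0.9016) = 0.98391.
Stage 2 (into S): u = (0.98391+0.878)/(1+0.98391×0.878) = 0.99895, so the speed is 0.999c.

0.999c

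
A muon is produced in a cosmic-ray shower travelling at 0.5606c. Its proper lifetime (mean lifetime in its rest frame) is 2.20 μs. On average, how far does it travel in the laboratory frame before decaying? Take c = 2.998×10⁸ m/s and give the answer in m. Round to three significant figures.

β² = 0.31427236, so γ = 1/√0.68572764 = 1.2076.
Lab-frame lifetime: Δt = γτ = 1.2076 × 2.20 μs = 2.6567 μs.
Distance: d = vΔt = 0.5606 × 2.998×10⁸ m/s × 2.6567×10^-6 s = 447 m.

447 m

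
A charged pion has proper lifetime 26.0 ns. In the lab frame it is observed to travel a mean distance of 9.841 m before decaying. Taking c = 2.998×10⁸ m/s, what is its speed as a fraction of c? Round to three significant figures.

d = βγcτ ⇒ βγ = d/(cτ) = 9.841 m / (7.7948 m) = 1.2625.
β = (βγ)/√(1+(βγ)²) = 1.2625/√2.59391 = 0.784.

0.784c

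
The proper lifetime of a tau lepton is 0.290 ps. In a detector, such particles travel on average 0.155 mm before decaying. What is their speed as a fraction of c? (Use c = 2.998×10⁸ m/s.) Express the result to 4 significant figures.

0.8722c

Lab distance = (lab lifetime)·v = γτ·βc, so βγ = d/(cτ) = 1.550×10^-4/(2.998×10⁸ × 2.900×10^-13) = 1.7828.
With βγ = 1.7828: γ² = 1 + (βγ)² = 4.17838, and β = (βγ)/γ = 1.7828/2.04411 = 0.8722.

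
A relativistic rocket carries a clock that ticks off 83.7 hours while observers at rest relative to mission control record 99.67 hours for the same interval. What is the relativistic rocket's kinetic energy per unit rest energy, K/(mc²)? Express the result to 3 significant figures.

The time-dilation ratio gives γ = 99.67/83.7 = 1.1908.
Since K = (γ−1)mc², K/(mc²) = 1.1908 − 1 = 0.191.

0.191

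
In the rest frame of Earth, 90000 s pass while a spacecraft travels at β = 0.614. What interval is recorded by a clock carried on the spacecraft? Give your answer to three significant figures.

With β = 0.614, γ = 1/√(1 − 0.614²) = 1/√0.623004 = 1.2669.
The spacecraft's clock runs slow as seen from Earth, so Δτ = Δt/γ = 90000/1.2669 = 71000 s.

71000 s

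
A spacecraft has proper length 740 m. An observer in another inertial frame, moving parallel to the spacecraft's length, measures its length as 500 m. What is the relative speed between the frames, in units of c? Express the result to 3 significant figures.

0.737c

Length contraction gives γ = L₀/L = 740/500 = 1.48.
β = √(1 − 1/γ²) = √0.543462 = 0.737.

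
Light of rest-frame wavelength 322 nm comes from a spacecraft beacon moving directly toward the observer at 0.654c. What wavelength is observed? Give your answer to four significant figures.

147.3 nm

Relativistic Doppler for wavelength: λ_obs = λ_src · √((1−β)/(1+β)).
With β = 0.654: factor = √(0.346/1.654) = 0.45737.
λ_obs = 322 × 0.45737 = 147.3 nm.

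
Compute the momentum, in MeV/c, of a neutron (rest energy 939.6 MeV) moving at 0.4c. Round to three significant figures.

With β = 0.4, γ = 1/√(1 − 0.4²) = 1/√0.84 = 1.0911.
Momentum: p = γβ·mc = 1.0911 × 0.4 × 939.6 MeV/c = 410 MeV/c.

410 MeV/c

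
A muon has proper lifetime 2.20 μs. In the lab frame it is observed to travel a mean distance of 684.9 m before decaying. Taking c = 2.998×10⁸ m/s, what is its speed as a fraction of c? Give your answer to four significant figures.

Let x = d/(cτ) = 684.9 m / (2.998×10⁸ m/s × 2.200×10^-6 s) = 1.0384. Since d = βγcτ, x = βγ = β/√(1−β²).
Solving: β² = x²/(1+x²) = 1.07827/2.07827 = 0.518831, so β = 0.7203.

0.7203c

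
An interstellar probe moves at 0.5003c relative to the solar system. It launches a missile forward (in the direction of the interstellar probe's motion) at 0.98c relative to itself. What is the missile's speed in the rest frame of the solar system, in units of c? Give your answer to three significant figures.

Relativistic velocity addition: u = (u' + v)/(1 + u'v/c²), with u' = 0.98c and v = 0.5003c.
Numerator: 0.98 + 0.5003 = 1.4803. Denominator: 1 + (0.98)(0.5003) = 1.490294.
u = 1.4803/1.490294 = 0.99329, so the speed is 0.993c.

0.993c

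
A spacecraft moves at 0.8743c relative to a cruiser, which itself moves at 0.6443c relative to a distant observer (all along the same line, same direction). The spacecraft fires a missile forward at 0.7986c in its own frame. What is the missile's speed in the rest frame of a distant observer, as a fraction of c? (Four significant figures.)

Apply u = (u'+v)/(1+u'v) twice. Missile in the cruiser frame: (0.7986+0.8743)/(1+0.7986·0.8743) = 1.6729/1.69821598 = 0.98509c.
That velocity, transformed to the rest frame of a distant observer: (0.98509+0.6443)/(1+0.98509·0.6443) = 1.62939/1.634693487 = 0.99676c.

0.9968c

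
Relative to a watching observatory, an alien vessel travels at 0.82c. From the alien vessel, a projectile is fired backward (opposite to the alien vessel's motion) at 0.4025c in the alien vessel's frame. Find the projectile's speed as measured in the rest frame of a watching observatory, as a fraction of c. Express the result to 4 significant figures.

0.6232c

Relativistic velocity addition: u = (u' + v)/(1 + u'v/c²), with u' = −0.4025c and v = 0.82c.
Numerator: −0.4025 + 0.82 = 0.4175. Denominator: 1 + (−0.4025)(0.82) = 0.66995.
u = 0.4175/0.66995 = 0.62318, so the speed is 0.6232c.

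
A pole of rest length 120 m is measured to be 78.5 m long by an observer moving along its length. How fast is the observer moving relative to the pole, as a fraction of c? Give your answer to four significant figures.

0.7564c

Length contraction gives γ = L₀/L = 120/78.5 = 1.5287.
β = √(1 − 1/γ²) = √0.572087 = 0.7564.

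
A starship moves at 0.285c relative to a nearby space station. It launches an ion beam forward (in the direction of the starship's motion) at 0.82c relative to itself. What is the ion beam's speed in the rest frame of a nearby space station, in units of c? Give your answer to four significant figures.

0.8957c

In units of c, u = (u' + v)/(1 + u'v) with u' = 0.82 and v = 0.285.
Numerator: 0.82 + 0.285 = 1.105. Denominator: 1 + (0.82)(0.285) = 1.2337.
u = 1.105/1.2337 = 0.89568, so the speed is 0.8957c.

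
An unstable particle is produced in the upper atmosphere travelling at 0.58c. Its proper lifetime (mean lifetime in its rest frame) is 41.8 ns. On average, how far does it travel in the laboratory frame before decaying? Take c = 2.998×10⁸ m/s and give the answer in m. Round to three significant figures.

8.92 m

Lorentz factor: γ = (1 − 0.3364)^(−1/2) = 1.2276.
Lab-frame lifetime: Δt = γτ = 1.2276 × 41.8 ns = 51.314 ns.
Distance: d = vΔt = 0.58 × 2.998×10⁸ m/s × 5.1314×10^-8 s = 8.92 m.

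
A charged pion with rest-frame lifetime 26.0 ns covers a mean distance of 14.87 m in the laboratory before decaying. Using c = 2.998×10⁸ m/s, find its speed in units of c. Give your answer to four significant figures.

0.8857c

d = βγcτ ⇒ βγ = d/(cτ) = 14.87 m / (7.7948 m) = 1.9077.
β = (βγ)/√(1+(βγ)²) = 1.9077/√4.63932 = 0.8857.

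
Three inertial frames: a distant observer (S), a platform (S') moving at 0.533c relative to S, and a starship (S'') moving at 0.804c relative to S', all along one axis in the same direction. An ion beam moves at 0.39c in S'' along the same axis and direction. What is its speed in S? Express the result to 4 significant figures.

Compose velocities in two stages. Stage 1 (into S'): u₁ = (0.39+0.804)/(1+0.39×0.804) = 0.90898.
Stage 2 (into S): u = (0.90898+0.533)/(1+0.90898×0.533) = 0.97137, so the speed is 0.9714c.

0.9714c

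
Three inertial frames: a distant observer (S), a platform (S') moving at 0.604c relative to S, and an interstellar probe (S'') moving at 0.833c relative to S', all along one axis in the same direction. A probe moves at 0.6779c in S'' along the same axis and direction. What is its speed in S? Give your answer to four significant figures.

Compose velocities in two stages. Stage 1 (into S'): u₁ = (0.6779+0.833)/(1+0.6779×0.833) = 0.96562.
Stage 2 (into S): u = (0.96562+0.604)/(1+0.96562×0.604) = 0.9914, so the speed is 0.9914c.

0.9914c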